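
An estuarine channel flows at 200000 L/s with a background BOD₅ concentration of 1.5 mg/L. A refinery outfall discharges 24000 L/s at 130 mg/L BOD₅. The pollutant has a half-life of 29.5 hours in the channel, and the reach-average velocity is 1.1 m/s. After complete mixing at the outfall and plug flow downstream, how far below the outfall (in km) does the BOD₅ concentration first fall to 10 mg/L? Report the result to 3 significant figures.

71.3 km

After mixing, C = (200000·1.500 + 24000·130.0) / 224000 = 3420000/224000 = 15.27 mg/L.
Half-life 29.5 h → k = ln 2 / 29.5 = 0.02350 h⁻¹ = 0.5639 d⁻¹.
Set 15.27·exp(−k·t) = 10 → t = ln(15.27/10)/k = 64830 s = 18.01 h.
Distance = v·t = 1.1·64830 = 71320 m = 71.32 km.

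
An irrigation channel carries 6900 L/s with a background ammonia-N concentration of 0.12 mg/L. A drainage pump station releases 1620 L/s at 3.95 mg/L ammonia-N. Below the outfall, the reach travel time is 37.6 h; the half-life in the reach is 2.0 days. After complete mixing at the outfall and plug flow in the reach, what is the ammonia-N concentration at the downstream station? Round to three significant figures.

Conservation of mass: C = (6900·0.1200 + 1620·3.950) / 8520 = 7227/8520 = 0.8482 mg/L.
Half-life 2.0 d → k = ln 2 / 2.0 = 0.3466 d⁻¹.
After decay, C = 0.8482 × e^(−kt) = 0.8482 × 0.5810 = 0.4928 mg/L.

0.493 mg/L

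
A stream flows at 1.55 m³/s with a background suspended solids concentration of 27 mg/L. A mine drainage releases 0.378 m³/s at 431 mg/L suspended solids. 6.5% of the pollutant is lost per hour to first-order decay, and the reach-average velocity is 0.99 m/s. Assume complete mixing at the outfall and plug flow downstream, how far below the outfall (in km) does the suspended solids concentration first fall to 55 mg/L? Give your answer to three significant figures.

Flow-weighted average: C = (1.550·27.00 + 0.3780·431.0) / 1.928 = 204.8/1.928 = 106.2 mg/L.
6.5%/h lost → k = −ln(1 − 0.065) = 0.06721 h⁻¹.
Set 106.2·exp(−k·t) = 55 → t = ln(106.2/55)/k = 35250 s = 9.791 h.
Distance = v·t = 0.99·35250 = 34900 m = 34.90 km.

34.9 km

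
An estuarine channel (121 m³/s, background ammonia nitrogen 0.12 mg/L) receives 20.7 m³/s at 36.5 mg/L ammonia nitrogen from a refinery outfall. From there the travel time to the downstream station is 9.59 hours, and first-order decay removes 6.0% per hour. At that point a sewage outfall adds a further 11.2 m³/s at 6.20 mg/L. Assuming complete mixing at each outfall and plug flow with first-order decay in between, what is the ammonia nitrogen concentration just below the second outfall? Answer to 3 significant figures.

Flow-weighted average: C = (121.0·0.1200 + 20.70·36.50) / 141.7 = 770.1/141.7 = 5.435 mg/L; combined flow 141.7 m³/s.
6.0%/h lost → k = −ln(1 − 0.06) = 0.06188 h⁻¹.
After decay, C = 5.435 × e^(−kt) = 5.435 × 0.5525 = 3.002 mg/L.
Second outfall: C = (141.7·3.002 + 11.20·6.200)/152.9 = 3.237 mg/L.

3.24 mg/L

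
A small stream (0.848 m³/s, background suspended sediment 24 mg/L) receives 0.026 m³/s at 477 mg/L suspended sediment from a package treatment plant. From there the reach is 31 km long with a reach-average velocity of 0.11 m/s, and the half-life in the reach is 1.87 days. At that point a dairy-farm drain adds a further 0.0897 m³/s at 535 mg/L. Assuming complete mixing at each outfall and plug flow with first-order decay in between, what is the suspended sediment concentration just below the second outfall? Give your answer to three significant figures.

Flow-weighted average: C = (0.8480·24.00 + 0.02600·477.0) / 0.8740 = 32.75/0.8740 = 37.48 mg/L; combined flow 0.8740 m³/s.
Travel time t = 31·1000 / 0.11 = 281800 s = 78.28 h.
Half-life 1.87 d → k = ln 2 / 1.87 = 0.3707 d⁻¹.
Applying C = C₀e^(−kt): 37.48 × 0.2985 = 11.19 mg/L.
At the second outfall, C = (0.8740·11.19 + 0.08970·535.0) / (0.8740 + 0.08970) = 59.94 mg/L.

59.9 mg/L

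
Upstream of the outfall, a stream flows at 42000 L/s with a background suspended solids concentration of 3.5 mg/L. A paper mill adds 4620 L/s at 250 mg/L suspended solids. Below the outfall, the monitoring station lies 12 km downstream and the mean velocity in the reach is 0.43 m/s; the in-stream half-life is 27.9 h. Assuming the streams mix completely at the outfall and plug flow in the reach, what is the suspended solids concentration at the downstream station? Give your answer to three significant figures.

23.0 mg/L

Mixed concentration C = ΣQC/ΣQ = (42000·3.500 + 4620·250.0) / 46620 = 1302000/46620 = 27.93 mg/L.
Travel time t = 12·1000 / 0.43 = 27910 s = 7.752 h.
Half-life 27.9 h → k = ln 2 / 27.9 = 0.02484 h⁻¹ = 0.5963 d⁻¹.
First-order decay: C = 27.93·exp(−k·t) = 27.93·0.8248 = 23.04 mg/L.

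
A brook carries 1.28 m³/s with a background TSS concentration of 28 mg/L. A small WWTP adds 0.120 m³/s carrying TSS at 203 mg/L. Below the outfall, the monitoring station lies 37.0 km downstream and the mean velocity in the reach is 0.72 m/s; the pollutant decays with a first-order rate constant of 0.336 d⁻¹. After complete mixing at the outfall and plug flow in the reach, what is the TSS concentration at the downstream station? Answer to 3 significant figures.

Conservation of mass: C = (1.280·28.00 + 0.1200·203.0) / 1.400 = 60.20/1.400 = 43.00 mg/L.
Travel time t = 37.0·1000 / 0.72 = 51390 s = 14.27 h.
After decay, C = 43.00 × e^(−kt) = 43.00 × 0.8189 = 35.21 mg/L.

35.2 mg/L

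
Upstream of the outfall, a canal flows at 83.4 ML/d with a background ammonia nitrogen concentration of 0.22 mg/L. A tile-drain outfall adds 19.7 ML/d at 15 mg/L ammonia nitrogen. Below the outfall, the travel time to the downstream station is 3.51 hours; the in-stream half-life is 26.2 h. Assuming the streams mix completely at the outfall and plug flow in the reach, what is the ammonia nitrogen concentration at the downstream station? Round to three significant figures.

Mixed concentration C = ΣQC/ΣQ = (83.40·0.2200 + 19.70·15.00) / 103.1 = 313.8/103.1 = 3.044 mg/L.
Half-life 26.2 h → k = ln 2 / 26.2 = 0.02646 h⁻¹ = 0.6349 d⁻¹.
After decay, C = 3.044 × e^(−kt) = 3.044 × 0.9113 = 2.774 mg/L.

2.77 mg/L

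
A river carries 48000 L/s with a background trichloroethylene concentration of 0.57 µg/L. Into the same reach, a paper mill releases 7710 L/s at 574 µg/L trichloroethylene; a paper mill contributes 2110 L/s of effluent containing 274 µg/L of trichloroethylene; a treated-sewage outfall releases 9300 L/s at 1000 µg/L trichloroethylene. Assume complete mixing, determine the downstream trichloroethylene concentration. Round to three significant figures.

214 µg/L

Mixed concentration C = ΣQC/ΣQ = (48000·0.5700 + 7710·574.0 + 2110·274.0 + 9300·1000) / 67120 = 14330000/67120 = 213.5 µg/L.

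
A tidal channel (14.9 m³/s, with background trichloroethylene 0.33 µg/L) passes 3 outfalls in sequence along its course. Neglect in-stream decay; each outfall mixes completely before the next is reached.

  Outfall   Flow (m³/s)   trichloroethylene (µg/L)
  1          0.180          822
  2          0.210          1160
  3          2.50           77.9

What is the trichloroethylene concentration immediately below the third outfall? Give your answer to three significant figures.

33.2 µg/L

Outfall 1: combined Q = 15.08 m³/s; C = (14.90·0.3300 + 0.1800·822.0)/15.08 = 10.14 µg/L.
Outfall 2: combined Q = 15.29 m³/s; C = (15.08·10.14 + 0.2100·1160)/15.29 = 25.93 µg/L.
Outfall 3: combined Q = 17.79 m³/s; C = (15.29·25.93 + 2.500·77.90)/17.79 = 33.23 µg/L.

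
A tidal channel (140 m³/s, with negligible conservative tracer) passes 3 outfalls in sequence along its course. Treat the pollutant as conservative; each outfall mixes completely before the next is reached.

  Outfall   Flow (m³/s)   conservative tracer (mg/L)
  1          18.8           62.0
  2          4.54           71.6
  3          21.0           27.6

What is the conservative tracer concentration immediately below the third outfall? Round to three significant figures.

11.2 mg/L

Outfall 1: combined Q = 158.8 m³/s; C = (140.0·0 + 18.80·62.00)/158.8 = 7.340 mg/L.
Outfall 2: combined Q = 163.3 m³/s; C = (158.8·7.340 + 4.540·71.60)/163.3 = 9.126 mg/L.
Outfall 3: combined Q = 184.3 m³/s; C = (163.3·9.126 + 21.00·27.60)/184.3 = 11.23 mg/L.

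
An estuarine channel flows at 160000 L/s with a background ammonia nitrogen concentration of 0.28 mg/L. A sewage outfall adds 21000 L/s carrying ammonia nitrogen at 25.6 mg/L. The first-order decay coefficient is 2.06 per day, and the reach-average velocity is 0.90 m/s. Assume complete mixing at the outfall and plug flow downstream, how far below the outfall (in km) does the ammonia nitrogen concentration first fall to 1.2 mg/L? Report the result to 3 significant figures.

After mixing, C = (160000·0.2800 + 21000·25.60) / 181000 = 582400/181000 = 3.218 mg/L.
Set 3.218·exp(−k·t) = 1.2 → t = ln(3.218/1.2)/k = 41370 s = 11.49 h.
Distance = v·t = 0.90·41370 = 37230 m = 37.23 km.

37.2 km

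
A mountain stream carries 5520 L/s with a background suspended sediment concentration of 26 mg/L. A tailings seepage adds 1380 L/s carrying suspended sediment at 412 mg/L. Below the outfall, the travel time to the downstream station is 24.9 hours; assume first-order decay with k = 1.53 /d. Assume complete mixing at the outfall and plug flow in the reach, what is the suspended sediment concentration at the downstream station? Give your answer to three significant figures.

Conservation of mass: C = (5520·26.00 + 1380·412.0) / 6900 = 712100/6900 = 103.2 mg/L.
After decay, C = 103.2 × e^(−kt) = 103.2 × 0.2045 = 21.10 mg/L.

21.1 mg/L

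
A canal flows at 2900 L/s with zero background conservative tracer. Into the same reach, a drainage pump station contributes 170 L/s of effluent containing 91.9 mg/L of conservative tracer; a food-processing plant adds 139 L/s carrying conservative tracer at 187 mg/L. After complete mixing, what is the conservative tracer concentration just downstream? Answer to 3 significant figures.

Mass balance: C = (2900·0 + 170.0·91.90 + 139.0·187.0) / 3209 = 41620/3209 = 12.97 mg/L.

13.0 mg/L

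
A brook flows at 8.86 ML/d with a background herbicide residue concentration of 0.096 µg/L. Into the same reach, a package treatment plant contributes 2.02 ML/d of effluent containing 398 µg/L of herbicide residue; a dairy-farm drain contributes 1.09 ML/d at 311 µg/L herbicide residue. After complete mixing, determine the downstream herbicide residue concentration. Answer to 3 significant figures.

Mass balance: C = (8.860·0.09600 + 2.020·398.0 + 1.090·311.0) / 11.97 = 1144/11.97 = 95.56 µg/L.

95.6 µg/L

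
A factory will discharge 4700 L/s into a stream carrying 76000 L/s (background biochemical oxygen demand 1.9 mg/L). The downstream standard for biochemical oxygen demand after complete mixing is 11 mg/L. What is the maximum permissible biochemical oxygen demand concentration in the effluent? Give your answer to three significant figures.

158 mg/L

At the limit, (Qr·Cr + Qe·Cₑ)/(Qr + Qe) = 11:
Cₑ = (80700·11 − 76000·1.900) / 4700 = 158.1 mg/L.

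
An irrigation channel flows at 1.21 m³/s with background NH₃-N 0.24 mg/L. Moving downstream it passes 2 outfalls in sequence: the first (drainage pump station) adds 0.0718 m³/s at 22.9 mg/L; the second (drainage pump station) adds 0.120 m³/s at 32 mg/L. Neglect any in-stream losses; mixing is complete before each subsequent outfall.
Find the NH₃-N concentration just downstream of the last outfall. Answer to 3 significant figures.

After outfall 1: Q = 1.210 + 0.07180 = 1.282 m³/s; C = (1.210·0.2400 + 0.07180·22.90)/1.282 = 1.509 mg/L.
After outfall 2: Q = 1.282 + 0.1200 = 1.402 m³/s; C = (1.282·1.509 + 0.1200·32.00)/1.402 = 4.119 mg/L.

4.12 mg/L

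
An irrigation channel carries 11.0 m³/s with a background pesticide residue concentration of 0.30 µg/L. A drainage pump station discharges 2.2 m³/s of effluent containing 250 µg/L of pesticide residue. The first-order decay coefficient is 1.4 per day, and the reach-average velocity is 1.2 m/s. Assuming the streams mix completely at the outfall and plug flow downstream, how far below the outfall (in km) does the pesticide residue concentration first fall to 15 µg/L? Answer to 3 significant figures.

76.1 km

Mass balance: C = (11.00·0.3000 + 2.200·250.0) / 13.20 = 553.3/13.20 = 41.92 µg/L.
Set 41.92·exp(−k·t) = 15 → t = ln(41.92/15)/k = 63420 s = 17.62 h.
Distance = v·t = 1.2·63420 = 76100 m = 76.10 km.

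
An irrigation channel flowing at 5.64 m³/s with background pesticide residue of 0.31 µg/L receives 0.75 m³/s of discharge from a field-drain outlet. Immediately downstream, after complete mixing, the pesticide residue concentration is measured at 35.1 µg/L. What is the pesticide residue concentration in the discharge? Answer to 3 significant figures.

297 µg/L

Mass balance: 5.640·0.3100 + 0.7500·Cₑ = 6.390·35.10
→ Cₑ = (6.390·35.10 − 5.640·0.3100) / 0.7500 = 296.7 µg/L.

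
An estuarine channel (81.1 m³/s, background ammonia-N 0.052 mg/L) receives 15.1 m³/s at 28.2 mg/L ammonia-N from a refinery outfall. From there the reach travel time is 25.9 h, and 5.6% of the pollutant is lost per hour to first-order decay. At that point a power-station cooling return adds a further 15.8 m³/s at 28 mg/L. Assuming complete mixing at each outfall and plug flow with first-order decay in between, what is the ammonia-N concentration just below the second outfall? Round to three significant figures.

Flow-weighted average: C = (81.10·0.05200 + 15.10·28.20) / 96.20 = 430.0/96.20 = 4.470 mg/L; combined flow 96.20 m³/s.
5.6%/h lost → k = −ln(1 − 0.056) = 0.05763 h⁻¹.
First-order decay: C = 4.470·exp(−k·t) = 4.470·0.2248 = 1.005 mg/L.
Second outfall: C = (96.20·1.005 + 15.80·28.00)/112.0 = 4.813 mg/L.

4.81 mg/L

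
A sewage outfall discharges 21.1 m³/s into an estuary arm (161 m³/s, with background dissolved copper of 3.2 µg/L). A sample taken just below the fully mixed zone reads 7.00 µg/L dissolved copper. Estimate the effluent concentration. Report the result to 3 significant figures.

36.0 µg/L

Mass balance: 161.0·3.200 + 21.10·Cₑ = 182.1·7.000
→ Cₑ = (182.1·7.000 − 161.0·3.200) / 21.10 = 36.00 µg/L.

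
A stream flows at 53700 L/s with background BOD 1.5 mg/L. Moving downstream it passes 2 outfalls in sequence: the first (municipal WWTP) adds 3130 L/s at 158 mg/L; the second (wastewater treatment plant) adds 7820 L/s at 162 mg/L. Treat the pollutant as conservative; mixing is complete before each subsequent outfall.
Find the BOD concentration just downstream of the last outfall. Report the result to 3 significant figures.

28.5 mg/L

Outfall 1: combined Q = 56830 L/s; C = (53700·1.500 + 3130·158.0)/56830 = 10.12 mg/L.
Outfall 2: combined Q = 64650 L/s; C = (56830·10.12 + 7820·162.0)/64650 = 28.49 mg/L.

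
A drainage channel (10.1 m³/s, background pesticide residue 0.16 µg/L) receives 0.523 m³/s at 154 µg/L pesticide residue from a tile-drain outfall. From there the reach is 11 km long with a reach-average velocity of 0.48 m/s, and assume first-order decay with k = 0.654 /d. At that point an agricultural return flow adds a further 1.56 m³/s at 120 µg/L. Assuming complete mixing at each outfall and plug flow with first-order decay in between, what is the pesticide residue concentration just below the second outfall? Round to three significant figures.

Conservation of mass: C = (10.10·0.1600 + 0.5230·154.0) / 10.62 = 82.16/10.62 = 7.734 µg/L; combined flow 10.62 m³/s.
Travel time t = 11·1000 / 0.48 = 22920 s = 6.366 h.
Applying C = C₀e^(−kt): 7.734 × 0.8407 = 6.502 µg/L.
At the second outfall, C = (10.62·6.502 + 1.560·120.0) / (10.62 + 1.560) = 21.04 µg/L.

21.0 µg/L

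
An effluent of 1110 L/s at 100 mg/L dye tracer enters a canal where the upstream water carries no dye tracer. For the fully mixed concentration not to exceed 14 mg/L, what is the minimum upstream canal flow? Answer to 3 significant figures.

Set C_mix = 14: (Q·0 + 1110·100.0) / (Q + 1110) = 14
→ Q = 1110·(100.0 − 14)/(14 − 0) = 6819 L/s.

6820 L/s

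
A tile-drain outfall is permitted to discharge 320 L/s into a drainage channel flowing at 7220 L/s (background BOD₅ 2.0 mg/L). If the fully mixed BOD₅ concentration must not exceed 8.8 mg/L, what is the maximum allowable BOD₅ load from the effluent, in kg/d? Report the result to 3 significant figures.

4490 kg/d

Mass balance at the limit: 7220·2.000 + 320.0·Cₑ = 7540·8.8 → Cₑ = 162.2 mg/L.
320.0 L/s = 0.3200 m³/s. Load = 0.3200 m³/s × 162.2 g/m³ × 86 400 s/d = 4485 kg/d.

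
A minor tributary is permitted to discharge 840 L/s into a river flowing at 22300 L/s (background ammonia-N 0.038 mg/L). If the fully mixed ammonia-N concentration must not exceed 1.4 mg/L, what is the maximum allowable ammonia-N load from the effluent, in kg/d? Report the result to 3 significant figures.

Mass balance at the limit: 22300·0.03800 + 840.0·Cₑ = 23140·1.4 → Cₑ = 37.56 mg/L.
840.0 L/s = 0.8400 m³/s. Load = 0.8400 m³/s × 37.56 g/m³ × 86 400 s/d = 2726 kg/d.

2730 kg/d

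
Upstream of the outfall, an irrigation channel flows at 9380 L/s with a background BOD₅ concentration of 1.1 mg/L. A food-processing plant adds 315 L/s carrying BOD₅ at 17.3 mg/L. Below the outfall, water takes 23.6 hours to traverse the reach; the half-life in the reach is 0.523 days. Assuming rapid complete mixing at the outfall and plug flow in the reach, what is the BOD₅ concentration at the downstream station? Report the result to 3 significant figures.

Conservation of mass: C = (9380·1.100 + 315.0·17.30) / 9695 = 15770/9695 = 1.626 mg/L.
Half-life 0.523 d → k = ln 2 / 0.523 = 1.325 d⁻¹.
Decay over the reach: 1.626·exp(−kt) = 1.626·0.2717 = 0.4418 mg/L.

0.442 mg/L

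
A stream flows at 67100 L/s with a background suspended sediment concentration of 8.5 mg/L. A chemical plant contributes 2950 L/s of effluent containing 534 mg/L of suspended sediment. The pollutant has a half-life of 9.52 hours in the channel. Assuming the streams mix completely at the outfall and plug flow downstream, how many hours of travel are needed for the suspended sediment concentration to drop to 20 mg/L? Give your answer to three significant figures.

Mixed concentration C = ΣQC/ΣQ = (67100·8.500 + 2950·534.0) / 70050 = 2146000/70050 = 30.63 mg/L.
Half-life 9.52 h → k = ln 2 / 9.52 = 0.07281 h⁻¹ = 1.747 d⁻¹.
30.63·exp(−k·t) = 20 → t = ln(30.63/20)/k = 21080 s = 5.854 h.

5.85 h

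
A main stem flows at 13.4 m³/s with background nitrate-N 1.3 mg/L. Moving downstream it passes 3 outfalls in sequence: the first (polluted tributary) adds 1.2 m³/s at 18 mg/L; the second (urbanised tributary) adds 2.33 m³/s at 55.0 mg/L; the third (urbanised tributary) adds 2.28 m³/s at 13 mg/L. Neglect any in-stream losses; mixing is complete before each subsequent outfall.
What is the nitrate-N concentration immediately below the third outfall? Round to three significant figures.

10.2 mg/L

Outfall 1: combined Q = 14.60 m³/s; C = (13.40·1.300 + 1.200·18.00)/14.60 = 2.673 mg/L.
Outfall 2: combined Q = 16.93 m³/s; C = (14.60·2.673 + 2.330·55.00)/16.93 = 9.874 mg/L.
Outfall 3: combined Q = 19.21 m³/s; C = (16.93·9.874 + 2.280·13.00)/19.21 = 10.25 mg/L.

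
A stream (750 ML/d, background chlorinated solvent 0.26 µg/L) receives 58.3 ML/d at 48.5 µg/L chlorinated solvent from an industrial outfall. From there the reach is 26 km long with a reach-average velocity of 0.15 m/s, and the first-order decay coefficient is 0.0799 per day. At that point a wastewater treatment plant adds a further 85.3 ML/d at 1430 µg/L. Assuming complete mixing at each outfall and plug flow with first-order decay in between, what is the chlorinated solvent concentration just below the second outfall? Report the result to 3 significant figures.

139 µg/L

Flow-weighted average: C = (750.0·0.2600 + 58.30·48.50) / 808.3 = 3023/808.3 = 3.739 µg/L; combined flow 808.3 ML/d.
Travel time t = 26·1000 / 0.15 = 173300 s = 48.15 h.
Applying C = C₀e^(−kt): 3.739 × 0.8519 = 3.186 µg/L.
Second outfall: C = (808.3·3.186 + 85.30·1430)/893.6 = 139.4 µg/L.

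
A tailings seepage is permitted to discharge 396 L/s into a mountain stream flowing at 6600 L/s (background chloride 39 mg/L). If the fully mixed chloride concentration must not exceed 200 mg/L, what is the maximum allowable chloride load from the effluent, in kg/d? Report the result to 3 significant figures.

98700 kg/d

Mass balance at the limit: 6600·39.00 + 396.0·Cₑ = 6996·200 → Cₑ = 2883 mg/L.
396.0 L/s = 0.3960 m³/s. Load = 0.3960 m³/s × 2883 g/m³ × 86 400 s/d = 98650 kg/d.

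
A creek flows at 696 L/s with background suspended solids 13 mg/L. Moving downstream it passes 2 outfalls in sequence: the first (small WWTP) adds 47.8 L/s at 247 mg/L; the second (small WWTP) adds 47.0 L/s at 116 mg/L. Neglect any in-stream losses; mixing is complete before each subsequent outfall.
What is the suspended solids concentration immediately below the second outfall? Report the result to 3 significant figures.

Outfall 1: combined Q = 743.8 L/s; C = (696.0·13.00 + 47.80·247.0)/743.8 = 28.04 mg/L.
Outfall 2: combined Q = 790.8 L/s; C = (743.8·28.04 + 47.00·116.0)/790.8 = 33.27 mg/L.

33.3 mg/L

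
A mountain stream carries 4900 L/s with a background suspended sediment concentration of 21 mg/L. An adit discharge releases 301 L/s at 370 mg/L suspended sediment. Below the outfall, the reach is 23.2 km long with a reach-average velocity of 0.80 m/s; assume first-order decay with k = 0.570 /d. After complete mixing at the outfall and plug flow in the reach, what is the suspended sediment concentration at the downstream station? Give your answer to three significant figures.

After mixing, C = (4900·21.00 + 301.0·370.0) / 5201 = 214300/5201 = 41.20 mg/L.
Travel time t = 23.2·1000 / 0.80 = 29000 s = 8.056 h.
First-order decay: C = 41.20·exp(−k·t) = 41.20·0.8259 = 34.02 mg/L.

34.0 mg/L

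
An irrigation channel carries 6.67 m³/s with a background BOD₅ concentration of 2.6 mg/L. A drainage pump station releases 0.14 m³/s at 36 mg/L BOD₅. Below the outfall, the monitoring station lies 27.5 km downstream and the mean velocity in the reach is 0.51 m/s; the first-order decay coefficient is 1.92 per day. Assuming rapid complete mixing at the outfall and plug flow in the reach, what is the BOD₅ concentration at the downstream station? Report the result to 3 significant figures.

Mass balance: C = (6.670·2.600 + 0.1400·36.00) / 6.810 = 22.38/6.810 = 3.287 mg/L.
Travel time t = 27.5·1000 / 0.51 = 53920 s = 14.98 h.
First-order decay: C = 3.287·exp(−k·t) = 3.287·0.3017 = 0.9916 mg/L.

0.992 mg/L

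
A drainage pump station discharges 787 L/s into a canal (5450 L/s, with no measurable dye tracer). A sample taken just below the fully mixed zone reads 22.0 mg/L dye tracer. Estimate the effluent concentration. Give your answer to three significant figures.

Mass balance: 5450·0 + 787.0·Cₑ = 6237·22.00
→ Cₑ = (6237·22.00 − 5450·0) / 787.0 = 174.4 mg/L.

174 mg/L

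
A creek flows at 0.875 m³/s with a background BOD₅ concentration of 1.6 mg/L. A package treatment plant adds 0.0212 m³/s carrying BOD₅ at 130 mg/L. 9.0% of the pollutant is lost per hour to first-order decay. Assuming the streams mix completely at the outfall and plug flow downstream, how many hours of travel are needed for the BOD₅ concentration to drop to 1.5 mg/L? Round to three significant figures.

12.0 h

Conservation of mass: C = (0.8750·1.600 + 0.02120·130.0) / 0.8962 = 4.156/0.8962 = 4.637 mg/L.
9.0%/h lost → k = −ln(1 − 0.09) = 0.09431 h⁻¹.
4.637·exp(−k·t) = 1.5 → t = ln(4.637/1.5)/k = 43080 s = 11.97 h.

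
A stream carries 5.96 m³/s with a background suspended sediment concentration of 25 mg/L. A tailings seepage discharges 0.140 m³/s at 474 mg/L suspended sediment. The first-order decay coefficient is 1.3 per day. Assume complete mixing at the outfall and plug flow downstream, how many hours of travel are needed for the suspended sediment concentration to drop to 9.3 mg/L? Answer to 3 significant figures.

Flow-weighted average: C = (5.960·25.00 + 0.1400·474.0) / 6.100 = 215.4/6.100 = 35.30 mg/L.
35.30·exp(−k·t) = 9.3 → t = ln(35.30/9.3)/k = 88660 s = 24.63 h.

24.6 h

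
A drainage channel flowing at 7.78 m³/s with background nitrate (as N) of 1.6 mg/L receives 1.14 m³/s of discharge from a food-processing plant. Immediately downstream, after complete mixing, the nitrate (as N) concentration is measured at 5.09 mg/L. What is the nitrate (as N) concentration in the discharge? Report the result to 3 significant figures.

28.9 mg/L

Mass balance: 7.780·1.600 + 1.140·Cₑ = 8.920·5.090
→ Cₑ = (8.920·5.090 − 7.780·1.600) / 1.140 = 28.91 mg/L.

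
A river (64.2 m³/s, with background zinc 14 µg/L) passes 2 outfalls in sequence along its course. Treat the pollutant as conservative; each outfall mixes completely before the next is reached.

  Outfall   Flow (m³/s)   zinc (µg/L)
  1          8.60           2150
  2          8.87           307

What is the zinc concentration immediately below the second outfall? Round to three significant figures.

271 µg/L

Below outfall 1: Q → 72.80 m³/s, C = (64.20·14.00 + 8.600·2150)/72.80 = 266.3 µg/L.
Below outfall 2: Q → 81.67 m³/s, C = (72.80·266.3 + 8.870·307.0)/81.67 = 270.7 µg/L.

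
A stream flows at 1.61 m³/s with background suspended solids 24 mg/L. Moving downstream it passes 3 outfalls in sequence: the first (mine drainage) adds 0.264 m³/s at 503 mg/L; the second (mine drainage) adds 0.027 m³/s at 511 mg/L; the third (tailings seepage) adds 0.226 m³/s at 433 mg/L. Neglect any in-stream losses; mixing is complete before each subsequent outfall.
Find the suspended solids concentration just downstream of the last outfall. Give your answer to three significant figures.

After outfall 1: Q = 1.610 + 0.2640 = 1.874 m³/s; C = (1.610·24.00 + 0.2640·503.0)/1.874 = 91.48 mg/L.
After outfall 2: Q = 1.874 + 0.02700 = 1.901 m³/s; C = (1.874·91.48 + 0.02700·511.0)/1.901 = 97.44 mg/L.
After outfall 3: Q = 1.901 + 0.2260 = 2.127 m³/s; C = (1.901·97.44 + 0.2260·433.0)/2.127 = 133.1 mg/L.

133 mg/L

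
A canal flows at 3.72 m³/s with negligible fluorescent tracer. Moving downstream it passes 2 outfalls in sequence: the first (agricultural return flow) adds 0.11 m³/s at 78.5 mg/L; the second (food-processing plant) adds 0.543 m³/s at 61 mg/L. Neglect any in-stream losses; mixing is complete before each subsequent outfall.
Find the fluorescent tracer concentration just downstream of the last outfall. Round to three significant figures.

9.55 mg/L

Below outfall 1: Q → 3.830 m³/s, C = (3.720·0 + 0.1100·78.50)/3.830 = 2.255 mg/L.
Below outfall 2: Q → 4.373 m³/s, C = (3.830·2.255 + 0.5430·61.00)/4.373 = 9.549 mg/L.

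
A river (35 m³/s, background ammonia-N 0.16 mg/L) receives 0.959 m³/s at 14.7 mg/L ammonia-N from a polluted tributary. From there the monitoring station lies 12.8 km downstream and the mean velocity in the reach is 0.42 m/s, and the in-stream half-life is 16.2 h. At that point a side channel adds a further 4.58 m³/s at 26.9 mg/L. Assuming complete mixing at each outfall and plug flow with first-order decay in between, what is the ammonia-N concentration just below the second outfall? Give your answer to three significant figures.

3.38 mg/L

Flow-weighted average: C = (35.00·0.1600 + 0.9590·14.70) / 35.96 = 19.70/35.96 = 0.5478 mg/L; combined flow 35.96 m³/s.
Travel time t = 12.8·1000 / 0.42 = 30480 s = 8.466 h.
Half-life 16.2 h → k = ln 2 / 16.2 = 0.04279 h⁻¹ = 1.027 d⁻¹.
After decay, C = 0.5478 × e^(−kt) = 0.5478 × 0.6961 = 0.3813 mg/L.
Second outfall: C = (35.96·0.3813 + 4.580·26.90)/40.54 = 3.377 mg/L.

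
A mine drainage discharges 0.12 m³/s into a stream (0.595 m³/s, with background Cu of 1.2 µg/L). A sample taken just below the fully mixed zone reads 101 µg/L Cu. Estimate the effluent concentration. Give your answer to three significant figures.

Mass balance: 0.5950·1.200 + 0.1200·Cₑ = 0.7150·101.0
→ Cₑ = (0.7150·101.0 − 0.5950·1.200) / 0.1200 = 595.8 µg/L.

596 µg/L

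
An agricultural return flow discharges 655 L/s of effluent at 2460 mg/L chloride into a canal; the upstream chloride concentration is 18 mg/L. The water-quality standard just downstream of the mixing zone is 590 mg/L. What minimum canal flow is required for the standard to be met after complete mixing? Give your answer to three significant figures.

2140 L/s

Set C_mix = 590: (Q·18.00 + 655.0·2460) / (Q + 655.0) = 590
→ Q = 655.0·(2460 − 590)/(590 − 18.00) = 2141 L/s.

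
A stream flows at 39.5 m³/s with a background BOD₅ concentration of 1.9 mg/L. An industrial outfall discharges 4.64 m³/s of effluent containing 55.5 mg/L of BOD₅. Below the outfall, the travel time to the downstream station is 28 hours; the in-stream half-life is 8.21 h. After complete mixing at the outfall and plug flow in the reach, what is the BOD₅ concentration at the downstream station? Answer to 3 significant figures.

0.709 mg/L

Conservation of mass: C = (39.50·1.900 + 4.640·55.50) / 44.14 = 332.6/44.14 = 7.534 mg/L.
Half-life 8.21 h → k = ln 2 / 8.21 = 0.08443 h⁻¹ = 2.026 d⁻¹.
Decay over the reach: 7.534·exp(−kt) = 7.534·0.09405 = 0.7086 mg/L.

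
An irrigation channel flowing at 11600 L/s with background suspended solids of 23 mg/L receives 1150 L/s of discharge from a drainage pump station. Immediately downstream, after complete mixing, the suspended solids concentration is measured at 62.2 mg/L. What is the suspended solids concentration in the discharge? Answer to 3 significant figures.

458 mg/L

Mass balance: 11600·23.00 + 1150·Cₑ = 12750·62.20
→ Cₑ = (12750·62.20 − 11600·23.00) / 1150 = 457.6 mg/L.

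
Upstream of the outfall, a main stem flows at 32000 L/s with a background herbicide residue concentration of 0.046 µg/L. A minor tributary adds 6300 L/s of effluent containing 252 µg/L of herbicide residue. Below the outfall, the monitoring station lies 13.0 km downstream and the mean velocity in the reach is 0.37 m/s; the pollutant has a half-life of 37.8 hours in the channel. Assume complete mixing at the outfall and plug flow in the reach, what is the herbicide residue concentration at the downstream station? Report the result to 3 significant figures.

Flow-weighted average: C = (32000·0.04600 + 6300·252.0) / 38300 = 1589000/38300 = 41.49 µg/L.
Travel time t = 13.0·1000 / 0.37 = 35140 s = 9.760 h.
Half-life 37.8 h → k = ln 2 / 37.8 = 0.01834 h⁻¹ = 0.4401 d⁻¹.
Applying C = C₀e^(−kt): 41.49 × 0.8361 = 34.69 µg/L.

34.7 µg/L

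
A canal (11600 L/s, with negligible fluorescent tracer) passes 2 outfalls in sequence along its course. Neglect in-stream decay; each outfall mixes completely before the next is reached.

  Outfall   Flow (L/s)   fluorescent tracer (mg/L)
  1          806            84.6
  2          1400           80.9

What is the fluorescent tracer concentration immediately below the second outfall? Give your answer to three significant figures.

Outfall 1: combined Q = 12410 L/s; C = (11600·0 + 806.0·84.60)/12410 = 5.496 mg/L.
Outfall 2: combined Q = 13810 L/s; C = (12410·5.496 + 1400·80.90)/13810 = 13.14 mg/L.

13.1 mg/L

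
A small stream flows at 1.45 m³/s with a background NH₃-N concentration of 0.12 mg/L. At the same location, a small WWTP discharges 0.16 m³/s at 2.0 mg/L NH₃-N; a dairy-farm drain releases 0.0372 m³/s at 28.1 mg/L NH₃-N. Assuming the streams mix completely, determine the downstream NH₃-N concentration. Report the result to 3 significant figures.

Conservation of mass: C = (1.450·0.1200 + 0.1600·2.000 + 0.03720·28.10) / 1.647 = 1.539/1.647 = 0.9345 mg/L.

0.935 mg/L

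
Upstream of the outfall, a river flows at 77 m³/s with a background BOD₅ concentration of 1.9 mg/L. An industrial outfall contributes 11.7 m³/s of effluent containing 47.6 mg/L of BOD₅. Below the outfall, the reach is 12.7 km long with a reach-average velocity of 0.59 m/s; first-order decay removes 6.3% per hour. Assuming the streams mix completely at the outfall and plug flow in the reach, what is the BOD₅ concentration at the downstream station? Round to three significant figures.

After mixing, C = (77.00·1.900 + 11.70·47.60) / 88.70 = 703.2/88.70 = 7.928 mg/L.
Travel time t = 12.7·1000 / 0.59 = 21530 s = 5.979 h.
6.3%/h lost → k = −ln(1 − 0.063) = 0.06507 h⁻¹.
After decay, C = 7.928 × e^(−kt) = 7.928 × 0.6777 = 5.373 mg/L.

5.37 mg/L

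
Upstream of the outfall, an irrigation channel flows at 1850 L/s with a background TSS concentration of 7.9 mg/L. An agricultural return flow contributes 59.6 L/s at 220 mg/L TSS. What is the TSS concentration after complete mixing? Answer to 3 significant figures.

Mass balance: C = (1850·7.900 + 59.60·220.0) / 1910 = 27730/1910 = 14.52 mg/L.

14.5 mg/L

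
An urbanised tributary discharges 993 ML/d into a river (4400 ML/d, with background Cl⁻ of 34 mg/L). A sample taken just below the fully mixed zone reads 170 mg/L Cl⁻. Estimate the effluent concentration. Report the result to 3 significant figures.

773 mg/L

Mass balance: 4400·34.00 + 993.0·Cₑ = 5393·170.0
→ Cₑ = (5393·170.0 − 4400·34.00) / 993.0 = 772.6 mg/L.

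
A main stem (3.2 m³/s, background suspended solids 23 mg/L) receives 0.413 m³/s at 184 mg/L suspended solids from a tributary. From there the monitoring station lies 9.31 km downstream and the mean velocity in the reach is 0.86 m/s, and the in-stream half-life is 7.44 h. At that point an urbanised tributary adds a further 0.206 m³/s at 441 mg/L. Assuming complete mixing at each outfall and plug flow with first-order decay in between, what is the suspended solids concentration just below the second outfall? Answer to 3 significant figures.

Mixed concentration C = ΣQC/ΣQ = (3.200·23.00 + 0.4130·184.0) / 3.613 = 149.6/3.613 = 41.40 mg/L; combined flow 3.613 m³/s.
Travel time t = 9.31·1000 / 0.86 = 10830 s = 3.007 h.
Half-life 7.44 h → k = ln 2 / 7.44 = 0.09316 h⁻¹ = 2.236 d⁻¹.
After decay, C = 41.40 × e^(−kt) = 41.40 × 0.7557 = 31.29 mg/L.
Second outfall: C = (3.613·31.29 + 0.2060·441.0)/3.819 = 53.39 mg/L.

53.4 mg/L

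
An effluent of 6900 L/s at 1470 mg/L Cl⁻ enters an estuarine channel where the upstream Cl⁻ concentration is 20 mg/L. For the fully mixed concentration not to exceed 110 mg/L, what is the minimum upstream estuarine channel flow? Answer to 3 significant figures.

Set C_mix = 110: (Q·20.00 + 6900·1470) / (Q + 6900) = 110
→ Q = 6900·(1470 − 110)/(110 − 20.00) = 104300 L/s.

104000 L/s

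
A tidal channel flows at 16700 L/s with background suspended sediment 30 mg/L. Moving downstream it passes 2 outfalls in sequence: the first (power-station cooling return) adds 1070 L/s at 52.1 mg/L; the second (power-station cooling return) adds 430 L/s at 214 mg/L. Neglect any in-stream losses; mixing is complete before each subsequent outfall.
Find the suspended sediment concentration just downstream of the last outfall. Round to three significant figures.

35.6 mg/L

Below outfall 1: Q → 17770 L/s, C = (16700·30.00 + 1070·52.10)/17770 = 31.33 mg/L.
Below outfall 2: Q → 18200 L/s, C = (17770·31.33 + 430.0·214.0)/18200 = 35.65 mg/L.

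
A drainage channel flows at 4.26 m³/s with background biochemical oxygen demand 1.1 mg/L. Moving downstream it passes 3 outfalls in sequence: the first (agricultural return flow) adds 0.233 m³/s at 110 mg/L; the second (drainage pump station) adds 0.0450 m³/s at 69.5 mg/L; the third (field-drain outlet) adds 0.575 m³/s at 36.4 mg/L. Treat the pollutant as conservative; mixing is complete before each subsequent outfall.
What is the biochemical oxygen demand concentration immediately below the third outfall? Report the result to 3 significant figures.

Outfall 1: combined Q = 4.493 m³/s; C = (4.260·1.100 + 0.2330·110.0)/4.493 = 6.747 mg/L.
Outfall 2: combined Q = 4.538 m³/s; C = (4.493·6.747 + 0.04500·69.50)/4.538 = 7.370 mg/L.
Outfall 3: combined Q = 5.113 m³/s; C = (4.538·7.370 + 0.5750·36.40)/5.113 = 10.63 mg/L.

10.6 mg/L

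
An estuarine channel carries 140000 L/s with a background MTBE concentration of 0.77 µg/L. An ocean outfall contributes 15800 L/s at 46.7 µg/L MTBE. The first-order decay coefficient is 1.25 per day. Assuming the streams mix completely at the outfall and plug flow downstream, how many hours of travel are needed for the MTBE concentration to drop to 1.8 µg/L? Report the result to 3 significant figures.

21.2 h

Flow-weighted average: C = (140000·0.7700 + 15800·46.70) / 155800 = 845700/155800 = 5.428 µg/L.
5.428·exp(−k·t) = 1.8 → t = ln(5.428/1.8)/k = 76290 s = 21.19 h.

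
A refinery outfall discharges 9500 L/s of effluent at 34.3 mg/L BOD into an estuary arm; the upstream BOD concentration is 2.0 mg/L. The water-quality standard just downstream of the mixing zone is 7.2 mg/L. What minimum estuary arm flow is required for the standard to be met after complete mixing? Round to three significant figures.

49500 L/s

Set C_mix = 7.2: (Q·2.000 + 9500·34.30) / (Q + 9500) = 7.2
→ Q = 9500·(34.30 − 7.2)/(7.2 − 2.000) = 49510 L/s.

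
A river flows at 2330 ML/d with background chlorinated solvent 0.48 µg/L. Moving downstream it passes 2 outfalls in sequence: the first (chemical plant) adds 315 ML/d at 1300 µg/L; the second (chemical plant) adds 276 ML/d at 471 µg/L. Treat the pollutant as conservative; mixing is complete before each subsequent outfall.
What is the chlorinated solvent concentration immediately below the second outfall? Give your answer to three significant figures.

Below outfall 1: Q → 2645 ML/d, C = (2330·0.4800 + 315.0·1300)/2645 = 155.2 µg/L.
Below outfall 2: Q → 2921 ML/d, C = (2645·155.2 + 276.0·471.0)/2921 = 185.1 µg/L.

185 µg/L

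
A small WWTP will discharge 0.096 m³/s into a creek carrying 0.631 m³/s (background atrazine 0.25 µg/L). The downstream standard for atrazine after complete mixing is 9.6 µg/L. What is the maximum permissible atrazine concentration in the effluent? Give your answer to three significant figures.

At the limit, (Qr·Cr + Qe·Cₑ)/(Qr + Qe) = 9.6:
Cₑ = (0.7270·9.6 − 0.6310·0.2500) / 0.09600 = 71.06 µg/L.

71.1 µg/L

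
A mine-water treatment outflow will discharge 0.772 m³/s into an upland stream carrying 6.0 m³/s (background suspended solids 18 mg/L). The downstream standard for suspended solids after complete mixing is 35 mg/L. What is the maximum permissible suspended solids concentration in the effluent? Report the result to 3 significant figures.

At the limit, (Qr·Cr + Qe·Cₑ)/(Qr + Qe) = 35:
Cₑ = (6.772·35 − 6.000·18.00) / 0.7720 = 167.1 mg/L.

167 mg/L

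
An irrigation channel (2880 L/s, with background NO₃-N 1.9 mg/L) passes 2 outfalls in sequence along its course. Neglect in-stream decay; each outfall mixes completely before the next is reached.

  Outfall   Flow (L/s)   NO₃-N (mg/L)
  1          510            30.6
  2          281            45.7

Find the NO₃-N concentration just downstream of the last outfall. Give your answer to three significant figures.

Outfall 1: combined Q = 3390 L/s; C = (2880·1.900 + 510.0·30.60)/3390 = 6.218 mg/L.
Outfall 2: combined Q = 3671 L/s; C = (3390·6.218 + 281.0·45.70)/3671 = 9.240 mg/L.

9.24 mg/L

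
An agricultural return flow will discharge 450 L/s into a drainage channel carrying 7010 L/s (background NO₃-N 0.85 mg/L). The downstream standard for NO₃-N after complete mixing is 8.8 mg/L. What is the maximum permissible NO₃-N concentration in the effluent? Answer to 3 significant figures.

At the limit, (Qr·Cr + Qe·Cₑ)/(Qr + Qe) = 8.8:
Cₑ = (7460·8.8 − 7010·0.8500) / 450.0 = 132.6 mg/L.

133 mg/L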